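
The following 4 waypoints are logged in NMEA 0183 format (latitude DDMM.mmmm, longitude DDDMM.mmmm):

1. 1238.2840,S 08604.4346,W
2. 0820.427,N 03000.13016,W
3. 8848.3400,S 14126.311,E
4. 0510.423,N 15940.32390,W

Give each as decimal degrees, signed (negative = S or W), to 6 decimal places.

Point 1:
  φ: split at 2 digits → 12° and 38.284′; 12 + 38.284/60 = 12.6380667
  S → negative
  Longitude: split at 3 digits → 086° and 4.4346′; 86 + 4.4346/60 = 86.0739100
  W → negative
Point 2:
  Latitude: degrees = first 2 digits = 8, minutes = 20.427; 8 + 20.427/60 = 8.3404500
  N ⇒ keep positive
  Longitude: split at 3 digits → 030° and 0.13016′; 30 + 0.13016/60 = 30.0021693
  W → negative
Point 3:
  Latitude: split at 2 digits → 88° and 48.34′; 88 + 48.34/60 = 88.8056667
  S → negative
  λ: degrees = first 3 digits = 141, minutes = 26.311; 141 + 26.311/60 = 141.4385167
  E ⇒ keep positive
Point 4:
  Lat: split at 2 digits → 05° and 10.423′; 5 + 10.423/60 = 5.1737167
  N ⇒ keep positive
  Lon: degrees = first 3 digits = 159, minutes = 40.3239; 159 + 40.3239/60 = 159.6720650
  hemisphere W, so the sign is −

1. -12.638067, -86.073910
2. 8.340450, -30.002169
3. -88.805667, 141.438517
4. 5.173717, -159.672065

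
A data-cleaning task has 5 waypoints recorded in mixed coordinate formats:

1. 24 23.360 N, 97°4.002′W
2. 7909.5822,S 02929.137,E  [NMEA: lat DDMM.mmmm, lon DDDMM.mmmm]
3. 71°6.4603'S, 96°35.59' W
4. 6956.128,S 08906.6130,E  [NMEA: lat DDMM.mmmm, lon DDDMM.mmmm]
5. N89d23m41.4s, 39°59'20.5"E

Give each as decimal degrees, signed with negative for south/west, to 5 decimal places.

1. 24.38933, -97.06670
2. -79.15970, 29.48562
3. -71.10767, -96.59317
4. -69.93547, 89.11022
5. 89.39483, 39.98903

Point 1:
  Lat: 23.36′ = 0.389333°; total 24.389333
  N ⇒ keep positive
  λ: 4.002′ = 0.066700°; total 97.066700
  W → negative
Point 2:
  Latitude: split at 2 digits → 79° and 9.5822′; 79 + 9.5822/60 = 79.159703
  hemisphere S, so the sign is −
  λ: split at 3 digits → 029° and 29.137′; 29 + 29.137/60 = 29.485617
  E ⇒ keep positive
Point 3:
  φ: 71 + 6.4603/60 = 71.107672
  S ⇒ negate
  Longitude: 96 + 35.59/60 = 96.593167
  hemisphere W, so the sign is −
Point 4:
  φ: degrees = first 2 digits = 69, minutes = 56.128; 69 + 56.128/60 = 69.935467
  S ⇒ negate
  Lon: degrees = first 3 digits = 89, minutes = 6.613; 89 + 6.613/60 = 89.110217
  E ⇒ keep positive
Point 5:
  Latitude: 23′ + 41.4″ = 23.69000′; 89 + 23.69000/60 = 89.394833
  N ⇒ keep positive
  λ: 59′ + 20.5″ = 59.34167′; 39 + 59.34167/60 = 39.989028
  E ⇒ keep positive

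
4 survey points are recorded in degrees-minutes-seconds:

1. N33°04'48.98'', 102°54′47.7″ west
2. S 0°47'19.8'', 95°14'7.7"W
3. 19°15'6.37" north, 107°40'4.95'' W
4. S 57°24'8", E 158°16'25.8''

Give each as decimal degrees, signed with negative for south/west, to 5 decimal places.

Point 1:
  φ: 33° + 4/60 + 48.98/3600 = 33 + 0.066667 + 0.013606 = 33.080272
  N ⇒ keep positive
  λ: 54′ + 47.7″ = 54.79500′; 102 + 54.79500/60 = 102.913250
  hemisphere W, so the sign is −
Point 2:
  φ: 47′ + 19.8″ = 47.33000′; 0 + 47.33000/60 = 0.788833
  hemisphere S, so the sign is −
  λ: 95 + 14/60 + 7.7/3600 = 95.235472
  hemisphere W, so the sign is −
Point 3:
  φ: 15′ + 6.37″ = 15.10617′; 19 + 15.10617/60 = 19.251769
  N ⇒ keep positive
  Lon: 107 + 40/60 + 4.95/3600 = 107.668042
  hemisphere W, so the sign is −
Point 4:
  φ: 24′ + 8″ = 24.13333′; 57 + 24.13333/60 = 57.402222
  S → negative
  λ: 16′ + 25.8″ = 16.43000′; 158 + 16.43000/60 = 158.273833
  E → positive

1. 33.08027, -102.91325
2. -0.78883, -95.23547
3. 19.25177, -107.66804
4. -57.40222, 158.27383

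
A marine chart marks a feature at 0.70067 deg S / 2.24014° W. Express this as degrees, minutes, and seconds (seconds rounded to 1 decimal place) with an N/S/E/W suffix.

0°42′2.4″ S, 2°14′24.5″ W

Latitude: 0.700670 × 60 = 42.04020′ → 42′, remainder × 60 = 2.412″
λ: 0.240140 × 60 = 14.40840′ → 14′, remainder × 60 = 24.504″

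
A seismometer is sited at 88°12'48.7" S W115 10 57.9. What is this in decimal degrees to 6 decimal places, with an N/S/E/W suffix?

88.213528° S, 115.182750° W

Latitude: 88 + 12/60 + 48.7/3600 = 88.2135278
Longitude: 115 + 10/60 + 57.9/3600 = 115.1827500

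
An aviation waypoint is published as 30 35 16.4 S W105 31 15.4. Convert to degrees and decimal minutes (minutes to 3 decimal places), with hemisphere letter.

30° 35.273′ S, 105° 31.257′ W

Lat: seconds/60 = 0.27333; minutes = 35 + 0.27333 = 35.27333
Longitude: seconds/60 = 0.25667; minutes = 31 + 0.25667 = 31.25667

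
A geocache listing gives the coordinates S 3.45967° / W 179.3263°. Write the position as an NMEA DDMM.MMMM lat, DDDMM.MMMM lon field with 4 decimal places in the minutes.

φ: fractional part 0.459670 → 27.580200 minutes
Lon: 179° + 0.326300 × 60 = 179° 19.578000′

0327.5802,S / 17919.5780,W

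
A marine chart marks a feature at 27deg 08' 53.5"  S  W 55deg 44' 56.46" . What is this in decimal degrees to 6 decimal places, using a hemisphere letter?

Latitude: 27 + 8/60 + 53.5/3600 = 27.1481944
Lon: 55 + 44/60 + 56.46/3600 = 55.7490167

27.148194° S, 55.749017° W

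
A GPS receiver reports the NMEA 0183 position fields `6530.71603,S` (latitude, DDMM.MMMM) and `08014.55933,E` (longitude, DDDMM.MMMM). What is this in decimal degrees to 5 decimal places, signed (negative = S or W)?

-65.51193, 80.24266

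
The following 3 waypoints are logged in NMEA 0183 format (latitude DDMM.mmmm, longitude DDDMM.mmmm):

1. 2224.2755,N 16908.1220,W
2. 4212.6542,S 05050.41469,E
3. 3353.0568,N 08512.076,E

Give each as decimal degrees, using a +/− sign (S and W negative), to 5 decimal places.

Point 1:
  Latitude: degrees = first 2 digits = 22, minutes = 24.2755; 22 + 24.2755/60 = 22.404592
  N ⇒ keep positive
  Lon: split at 3 digits → 169° and 8.122′; 169 + 8.122/60 = 169.135367
  W → negative
Point 2:
  Lat: degrees = first 2 digits = 42, minutes = 12.6542; 42 + 12.6542/60 = 42.210903
  S → negative
  Longitude: split at 3 digits → 050° and 50.41469′; 50 + 50.41469/60 = 50.840245
  E ⇒ keep positive
Point 3:
  φ: degrees = first 2 digits = 33, minutes = 53.0568; 33 + 53.0568/60 = 33.884280
  N ⇒ keep positive
  Lon: degrees = first 3 digits = 85, minutes = 12.076; 85 + 12.076/60 = 85.201267
  E ⇒ keep positive

1. 22.40459, -169.13537
2. -42.21090, 50.84024
3. 33.88428, 85.20127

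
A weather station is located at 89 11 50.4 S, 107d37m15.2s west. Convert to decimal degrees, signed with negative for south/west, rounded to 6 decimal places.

-89.197333, -107.620889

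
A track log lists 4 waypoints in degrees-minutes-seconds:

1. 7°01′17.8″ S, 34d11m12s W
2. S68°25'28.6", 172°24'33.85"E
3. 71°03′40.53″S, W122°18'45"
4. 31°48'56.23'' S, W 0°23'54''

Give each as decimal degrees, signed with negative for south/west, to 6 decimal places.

1. -7.021611, -34.186667
2. -68.424611, 172.409403
3. -71.061258, -122.312500
4. -31.815619, -0.398333

Point 1:
  Latitude: 7° + 1/60 + 17.8/3600 = 7 + 0.016667 + 0.004944 = 7.0216111
  hemisphere S, so the sign is −
  Lon: 34 + 11/60 + 12/3600 = 34.1866667
  hemisphere W, so the sign is −
Point 2:
  φ: 68 + 25/60 + 28.6/3600 = 68.4246111
  S ⇒ negate
  Longitude: 24′ + 33.85″ = 24.56417′; 172 + 24.56417/60 = 172.4094028
  E ⇒ keep positive
Point 3:
  φ: 71 + 3/60 + 40.53/3600 = 71.0612583
  S → negative
  λ: 18′ + 45″ = 18.75000′; 122 + 18.75000/60 = 122.3125000
  hemisphere W, so the sign is −
Point 4:
  Lat: 48′ + 56.23″ = 48.93717′; 31 + 48.93717/60 = 31.8156194
  hemisphere S, so the sign is −
  λ: 0 + 23/60 + 54/3600 = 0.3983333
  W → negative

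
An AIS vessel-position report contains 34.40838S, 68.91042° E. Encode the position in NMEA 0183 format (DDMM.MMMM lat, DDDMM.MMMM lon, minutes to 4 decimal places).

Lat: 34° + 0.408380 × 60 = 34° 24.502800′
Lon: fractional part 0.910420 → 54.625200 minutes

3424.5028,S / 06854.6252,E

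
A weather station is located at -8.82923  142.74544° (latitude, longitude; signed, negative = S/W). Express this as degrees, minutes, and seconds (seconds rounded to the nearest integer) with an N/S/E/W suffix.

Latitude is negative → S; |value| = 8.829230
Lat: 0.829230° → 49.75380′; 0.75380 × 60 = 45.23″
λ: whole degrees 142; 44.72640′ → 44′ and 43.58″

8°49′45″ S, 142°44′44″ E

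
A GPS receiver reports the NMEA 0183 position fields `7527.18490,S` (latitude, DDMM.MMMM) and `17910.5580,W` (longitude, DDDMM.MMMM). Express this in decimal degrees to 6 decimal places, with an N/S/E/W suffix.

Latitude: degrees = first 2 digits = 75, minutes = 27.1849; 75 + 27.1849/60 = 75.4530817
λ: degrees = first 3 digits = 179, minutes = 10.558; 179 + 10.558/60 = 179.1759667

75.453082° S, 179.175967° W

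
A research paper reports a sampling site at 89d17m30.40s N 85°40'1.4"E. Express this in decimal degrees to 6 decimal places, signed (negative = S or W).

Lat: 89° + 17/60 + 30.4/3600 = 89 + 0.283333 + 0.008444 = 89.2917778
N ⇒ keep positive
Lon: 40′ + 1.4″ = 40.02333′; 85 + 40.02333/60 = 85.6670556
E ⇒ keep positive

89.291778, 85.667056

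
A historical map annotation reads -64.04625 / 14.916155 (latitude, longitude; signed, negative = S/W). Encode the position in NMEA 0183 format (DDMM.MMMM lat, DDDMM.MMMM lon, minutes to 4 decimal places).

6402.7750,S / 01454.9693,E

Latitude is negative → S; |value| = 64.046250
Lat: minutes = (64.046250 − 64) × 60 = 2.775000
Longitude: minutes = (14.916155 − 14) × 60 = 54.969300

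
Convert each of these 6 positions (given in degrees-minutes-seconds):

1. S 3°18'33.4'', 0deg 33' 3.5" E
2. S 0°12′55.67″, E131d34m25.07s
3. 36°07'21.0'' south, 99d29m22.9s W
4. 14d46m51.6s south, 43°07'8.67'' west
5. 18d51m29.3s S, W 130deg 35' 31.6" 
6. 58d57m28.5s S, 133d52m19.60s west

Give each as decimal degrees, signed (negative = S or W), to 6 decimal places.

Point 1:
  Latitude: 3 + 18/60 + 33.4/3600 = 3.3092778
  hemisphere S, so the sign is −
  Lon: 33′ + 3.5″ = 33.05833′; 0 + 33.05833/60 = 0.5509722
  E ⇒ keep positive
Point 2:
  Lat: 12′ + 55.67″ = 12.92783′; 0 + 12.92783/60 = 0.2154639
  S ⇒ negate
  Longitude: 131° + 34/60 + 25.07/3600 = 131 + 0.566667 + 0.006964 = 131.5736306
  E → positive
Point 3:
  Lat: 36° + 7/60 + 21/3600 = 36 + 0.116667 + 0.005833 = 36.1225000
  S → negative
  Lon: 99° + 29/60 + 22.9/3600 = 99 + 0.483333 + 0.006361 = 99.4896944
  hemisphere W, so the sign is −
Point 4:
  φ: 14° + 46/60 + 51.6/3600 = 14 + 0.766667 + 0.014333 = 14.7810000
  hemisphere S, so the sign is −
  Longitude: 43 + 7/60 + 8.67/3600 = 43.1190750
  W → negative
Point 5:
  φ: 51′ + 29.3″ = 51.48833′; 18 + 51.48833/60 = 18.8581389
  S → negative
  λ: 130 + 35/60 + 31.6/3600 = 130.5921111
  W ⇒ negate
Point 6:
  φ: 57′ + 28.5″ = 57.47500′; 58 + 57.47500/60 = 58.9579167
  S ⇒ negate
  λ: 133° + 52/60 + 19.6/3600 = 133 + 0.866667 + 0.005444 = 133.8721111
  W ⇒ negate

1. -3.309278, 0.550972
2. -0.215464, 131.573631
3. -36.122500, -99.489694
4. -14.781000, -43.119075
5. -18.858139, -130.592111
6. -58.957917, -133.872111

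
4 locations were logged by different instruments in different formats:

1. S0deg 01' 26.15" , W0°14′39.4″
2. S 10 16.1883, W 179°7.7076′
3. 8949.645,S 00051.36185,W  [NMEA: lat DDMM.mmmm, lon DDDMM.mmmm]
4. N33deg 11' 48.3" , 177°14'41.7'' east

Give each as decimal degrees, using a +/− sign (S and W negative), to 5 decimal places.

Point 1:
  Latitude: 1′ + 26.15″ = 1.43583′; 0 + 1.43583/60 = 0.023931
  S ⇒ negate
  λ: 0 + 14/60 + 39.4/3600 = 0.244278
  W ⇒ negate
Point 2:
  Latitude: 10 + 16.1883/60 = 10.269805
  hemisphere S, so the sign is −
  λ: 179 + 7.7076/60 = 179.128460
  W ⇒ negate
Point 3:
  φ: split at 2 digits → 89° and 49.645′; 89 + 49.645/60 = 89.827417
  hemisphere S, so the sign is −
  Longitude: split at 3 digits → 000° and 51.36185′; 0 + 51.36185/60 = 0.856031
  hemisphere W, so the sign is −
Point 4:
  φ: 11′ + 48.3″ = 11.80500′; 33 + 11.80500/60 = 33.196750
  N ⇒ keep positive
  λ: 177 + 14/60 + 41.7/3600 = 177.244917
  E ⇒ keep positive

1. -0.02393, -0.24428
2. -10.26981, -179.12846
3. -89.82742, -0.85603
4. 33.19675, 177.24492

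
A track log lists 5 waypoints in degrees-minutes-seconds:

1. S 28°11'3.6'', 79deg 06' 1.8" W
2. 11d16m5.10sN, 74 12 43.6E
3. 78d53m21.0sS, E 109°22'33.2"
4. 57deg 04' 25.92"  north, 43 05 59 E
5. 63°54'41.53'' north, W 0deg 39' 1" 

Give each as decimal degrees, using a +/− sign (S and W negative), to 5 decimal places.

1. -28.18433, -79.10050
2. 11.26808, 74.21211
3. -78.88917, 109.37589
4. 57.07387, 43.09972
5. 63.91154, -0.65028

Point 1:
  Latitude: 28 + 11/60 + 3.6/3600 = 28.184333
  S → negative
  Lon: 6′ + 1.8″ = 6.03000′; 79 + 6.03000/60 = 79.100500
  W → negative
Point 2:
  Lat: 11° + 16/60 + 5.1/3600 = 11 + 0.266667 + 0.001417 = 11.268083
  N ⇒ keep positive
  Longitude: 12′ + 43.6″ = 12.72667′; 74 + 12.72667/60 = 74.212111
  E ⇒ keep positive
Point 3:
  Lat: 78° + 53/60 + 21/3600 = 78 + 0.883333 + 0.005833 = 78.889167
  hemisphere S, so the sign is −
  Lon: 22′ + 33.2″ = 22.55333′; 109 + 22.55333/60 = 109.375889
  E ⇒ keep positive
Point 4:
  Lat: 4′ + 25.92″ = 4.43200′; 57 + 4.43200/60 = 57.073867
  N → positive
  Longitude: 43° + 5/60 + 59/3600 = 43 + 0.083333 + 0.016389 = 43.099722
  E ⇒ keep positive
Point 5:
  Latitude: 54′ + 41.53″ = 54.69217′; 63 + 54.69217/60 = 63.911536
  N ⇒ keep positive
  Longitude: 39′ + 1″ = 39.01667′; 0 + 39.01667/60 = 0.650278
  W ⇒ negate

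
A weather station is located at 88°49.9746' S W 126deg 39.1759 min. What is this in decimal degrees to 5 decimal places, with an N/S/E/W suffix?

88.83291° S, 126.65293° W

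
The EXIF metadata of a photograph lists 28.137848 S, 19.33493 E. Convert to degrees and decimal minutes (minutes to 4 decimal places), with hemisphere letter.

28° 8.2709′ S, 19° 20.0958′ E

Latitude: 28° + 0.137848 × 60 = 28° 8.270880′
Lon: minutes = (19.334930 − 19) × 60 = 20.095800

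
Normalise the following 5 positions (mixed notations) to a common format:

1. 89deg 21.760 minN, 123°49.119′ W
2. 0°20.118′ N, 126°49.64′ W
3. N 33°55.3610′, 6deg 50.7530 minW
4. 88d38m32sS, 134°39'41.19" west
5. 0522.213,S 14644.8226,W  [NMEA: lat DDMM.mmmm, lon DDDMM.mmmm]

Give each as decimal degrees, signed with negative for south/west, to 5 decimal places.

1. 89.36267, -123.81865
2. 0.33530, -126.82733
3. 33.92268, -6.84588
4. -88.64222, -134.66144
5. -5.37022, -146.74704

Point 1:
  Lat: 89 + 21.76/60 = 89.362667
  N → positive
  Lon: 123 + 49.119/60 = 123.818650
  W → negative
Point 2:
  Latitude: 20.118′ = 0.335300°; total 0.335300
  N → positive
  Lon: 126 + 49.64/60 = 126.827333
  hemisphere W, so the sign is −
Point 3:
  φ: 33 + 55.361/60 = 33.922683
  N ⇒ keep positive
  Longitude: 6 + 50.753/60 = 6.845883
  W ⇒ negate
Point 4:
  Latitude: 88 + 38/60 + 32/3600 = 88.642222
  hemisphere S, so the sign is −
  Lon: 134 + 39/60 + 41.19/3600 = 134.661442
  hemisphere W, so the sign is −
Point 5:
  Latitude: split at 2 digits → 05° and 22.213′; 5 + 22.213/60 = 5.370217
  hemisphere S, so the sign is −
  Longitude: split at 3 digits → 146° and 44.8226′; 146 + 44.8226/60 = 146.747043
  W ⇒ negate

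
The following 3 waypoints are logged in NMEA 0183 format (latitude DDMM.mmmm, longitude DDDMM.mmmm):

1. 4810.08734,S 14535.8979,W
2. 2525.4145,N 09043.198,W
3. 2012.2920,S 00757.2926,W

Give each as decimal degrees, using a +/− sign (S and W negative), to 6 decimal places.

1. -48.168122, -145.598298
2. 25.423575, -90.719967
3. -20.204867, -7.954877

Point 1:
  φ: degrees = first 2 digits = 48, minutes = 10.08734; 48 + 10.08734/60 = 48.1681223
  S ⇒ negate
  Longitude: split at 3 digits → 145° and 35.8979′; 145 + 35.8979/60 = 145.5982983
  hemisphere W, so the sign is −
Point 2:
  Lat: split at 2 digits → 25° and 25.4145′; 25 + 25.4145/60 = 25.4235750
  N ⇒ keep positive
  Longitude: split at 3 digits → 090° and 43.198′; 90 + 43.198/60 = 90.7199667
  hemisphere W, so the sign is −
Point 3:
  φ: split at 2 digits → 20° and 12.292′; 20 + 12.292/60 = 20.2048667
  hemisphere S, so the sign is −
  λ: split at 3 digits → 007° and 57.2926′; 7 + 57.2926/60 = 7.9548767
  hemisphere W, so the sign is −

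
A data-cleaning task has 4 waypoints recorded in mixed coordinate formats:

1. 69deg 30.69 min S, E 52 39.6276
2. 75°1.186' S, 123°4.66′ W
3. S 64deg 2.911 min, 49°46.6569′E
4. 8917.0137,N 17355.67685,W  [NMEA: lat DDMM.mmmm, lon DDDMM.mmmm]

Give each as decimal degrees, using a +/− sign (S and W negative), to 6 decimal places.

Point 1:
  Latitude: 30.69′ = 0.511500°; total 69.5115000
  S → negative
  Longitude: 39.6276′ = 0.660460°; total 52.6604600
  E → positive
Point 2:
  φ: 1.186′ = 0.019767°; total 75.0197667
  hemisphere S, so the sign is −
  Lon: 123 + 4.66/60 = 123.0776667
  W → negative
Point 3:
  Latitude: 2.911′ = 0.048517°; total 64.0485167
  hemisphere S, so the sign is −
  Lon: 49 + 46.6569/60 = 49.7776150
  E ⇒ keep positive
Point 4:
  Lat: split at 2 digits → 89° and 17.0137′; 89 + 17.0137/60 = 89.2835617
  N → positive
  Lon: degrees = first 3 digits = 173, minutes = 55.67685; 173 + 55.67685/60 = 173.9279475
  hemisphere W, so the sign is −

1. -69.511500, 52.660460
2. -75.019767, -123.077667
3. -64.048517, 49.777615
4. 89.283562, -173.927948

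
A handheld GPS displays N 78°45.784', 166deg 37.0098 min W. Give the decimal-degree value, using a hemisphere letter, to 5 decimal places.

78.76307° N, 166.61683° W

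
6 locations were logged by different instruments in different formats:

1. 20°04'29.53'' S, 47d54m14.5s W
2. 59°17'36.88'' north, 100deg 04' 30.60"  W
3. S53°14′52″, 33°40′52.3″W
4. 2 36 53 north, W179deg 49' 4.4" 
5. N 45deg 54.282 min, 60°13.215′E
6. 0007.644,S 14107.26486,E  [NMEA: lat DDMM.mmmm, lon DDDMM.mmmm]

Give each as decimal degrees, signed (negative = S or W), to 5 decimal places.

1. -20.07487, -47.90403
2. 59.29358, -100.07517
3. -53.24778, -33.68119
4. 2.61472, -179.81789
5. 45.90470, 60.22025
6. -0.12740, 141.12108

Point 1:
  Latitude: 4′ + 29.53″ = 4.49217′; 20 + 4.49217/60 = 20.074869
  S ⇒ negate
  Lon: 47 + 54/60 + 14.5/3600 = 47.904028
  hemisphere W, so the sign is −
Point 2:
  Lat: 17′ + 36.88″ = 17.61467′; 59 + 17.61467/60 = 59.293578
  N ⇒ keep positive
  λ: 4′ + 30.6″ = 4.51000′; 100 + 4.51000/60 = 100.075167
  W → negative
Point 3:
  Latitude: 53 + 14/60 + 52/3600 = 53.247778
  S → negative
  Lon: 33° + 40/60 + 52.3/3600 = 33 + 0.666667 + 0.014528 = 33.681194
  hemisphere W, so the sign is −
Point 4:
  Latitude: 2° + 36/60 + 53/3600 = 2 + 0.600000 + 0.014722 = 2.614722
  N → positive
  λ: 49′ + 4.4″ = 49.07333′; 179 + 49.07333/60 = 179.817889
  hemisphere W, so the sign is −
Point 5:
  Lat: 45 + 54.282/60 = 45.904700
  N ⇒ keep positive
  Lon: 13.215′ = 0.220250°; total 60.220250
  E ⇒ keep positive
Point 6:
  Lat: degrees = first 2 digits = 0, minutes = 7.644; 0 + 7.644/60 = 0.127400
  S → negative
  Lon: degrees = first 3 digits = 141, minutes = 7.26486; 141 + 7.26486/60 = 141.121081
  E → positive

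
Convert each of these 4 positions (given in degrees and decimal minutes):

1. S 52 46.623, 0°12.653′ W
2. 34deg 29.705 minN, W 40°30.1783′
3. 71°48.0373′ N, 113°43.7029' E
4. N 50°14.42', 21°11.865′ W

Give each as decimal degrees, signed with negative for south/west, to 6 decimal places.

Point 1:
  Lat: 52 + 46.623/60 = 52.7770500
  S → negative
  Longitude: 12.653′ = 0.210883°; total 0.2108833
  W → negative
Point 2:
  Latitude: 29.705′ = 0.495083°; total 34.4950833
  N → positive
  Longitude: 40 + 30.1783/60 = 40.5029717
  W → negative
Point 3:
  φ: 48.0373′ = 0.800622°; total 71.8006217
  N → positive
  Longitude: 113 + 43.7029/60 = 113.7283817
  E ⇒ keep positive
Point 4:
  Latitude: 14.42′ = 0.240333°; total 50.2403333
  N ⇒ keep positive
  Lon: 21 + 11.865/60 = 21.1977500
  W → negative

1. -52.777050, -0.210883
2. 34.495083, -40.502972
3. 71.800622, 113.728382
4. 50.240333, -21.197750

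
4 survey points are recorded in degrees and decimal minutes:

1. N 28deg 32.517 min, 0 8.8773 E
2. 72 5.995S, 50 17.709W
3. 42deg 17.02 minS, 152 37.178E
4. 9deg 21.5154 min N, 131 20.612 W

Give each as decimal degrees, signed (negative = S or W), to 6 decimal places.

Point 1:
  Latitude: 28 + 32.517/60 = 28.5419500
  N → positive
  λ: 0 + 8.8773/60 = 0.1479550
  E ⇒ keep positive
Point 2:
  φ: 5.995′ = 0.099917°; total 72.0999167
  hemisphere S, so the sign is −
  λ: 50 + 17.709/60 = 50.2951500
  W ⇒ negate
Point 3:
  Latitude: 17.02′ = 0.283667°; total 42.2836667
  hemisphere S, so the sign is −
  Longitude: 152 + 37.178/60 = 152.6196333
  E → positive
Point 4:
  φ: 9 + 21.5154/60 = 9.3585900
  N ⇒ keep positive
  Longitude: 131 + 20.612/60 = 131.3435333
  W → negative

1. 28.541950, 0.147955
2. -72.099917, -50.295150
3. -42.283667, 152.619633
4. 9.358590, -131.343533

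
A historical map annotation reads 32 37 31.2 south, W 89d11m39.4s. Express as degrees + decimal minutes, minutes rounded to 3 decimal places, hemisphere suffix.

32° 37.520′ S, 89° 11.657′ W

Lat: seconds/60 = 0.52000; minutes = 37 + 0.52000 = 37.52000
Lon: 11 + 39.4/60 = 11.65667′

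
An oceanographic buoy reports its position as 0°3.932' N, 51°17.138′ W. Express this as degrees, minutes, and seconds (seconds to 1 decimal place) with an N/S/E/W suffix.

0°03′55.9″ N, 51°17′8.3″ W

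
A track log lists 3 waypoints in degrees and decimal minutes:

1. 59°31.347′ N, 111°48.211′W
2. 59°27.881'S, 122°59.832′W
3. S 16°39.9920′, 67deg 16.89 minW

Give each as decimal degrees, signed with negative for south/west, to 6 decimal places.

Point 1:
  Lat: 59 + 31.347/60 = 59.5224500
  N ⇒ keep positive
  Longitude: 111 + 48.211/60 = 111.8035167
  W → negative
Point 2:
  Latitude: 27.881′ = 0.464683°; total 59.4646833
  S ⇒ negate
  Lon: 59.832′ = 0.997200°; total 122.9972000
  W → negative
Point 3:
  Lat: 39.992′ = 0.666533°; total 16.6665333
  S ⇒ negate
  Lon: 67 + 16.89/60 = 67.2815000
  hemisphere W, so the sign is −

1. 59.522450, -111.803517
2. -59.464683, -122.997200
3. -16.666533, -67.281500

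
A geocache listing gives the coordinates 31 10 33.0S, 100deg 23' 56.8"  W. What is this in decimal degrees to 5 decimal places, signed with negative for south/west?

Latitude: 31° + 10/60 + 33/3600 = 31 + 0.166667 + 0.009167 = 31.175833
hemisphere S, so the sign is −
Longitude: 100 + 23/60 + 56.8/3600 = 100.399111
W → negative

-31.17583, -100.39911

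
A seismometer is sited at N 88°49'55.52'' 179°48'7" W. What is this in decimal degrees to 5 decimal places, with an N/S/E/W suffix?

Latitude: 88° + 49/60 + 55.52/3600 = 88 + 0.816667 + 0.015422 = 88.832089
Longitude: 179 + 48/60 + 7/3600 = 179.801944

88.83209° N, 179.80194° W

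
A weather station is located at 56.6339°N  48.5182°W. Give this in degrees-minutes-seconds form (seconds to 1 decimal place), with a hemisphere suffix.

56°38′2.0″ N, 48°31′5.5″ W

Latitude: 0.633900 × 60 = 38.03400′ → 38′, remainder × 60 = 2.040″
Longitude: 0.518200° → 31.09200′; 0.09200 × 60 = 5.520″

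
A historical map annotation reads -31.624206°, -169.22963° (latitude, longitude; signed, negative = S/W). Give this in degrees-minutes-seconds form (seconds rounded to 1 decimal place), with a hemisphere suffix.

31°37′27.1″ S, 169°13′46.7″ W

Latitude is negative → S; |value| = 31.624206
φ: 0.624206 × 60 = 37.45236′ → 37′, remainder × 60 = 27.142″
Longitude is negative → W; |value| = 169.229630
λ: whole degrees 169; 13.77780′ → 13′ and 46.668″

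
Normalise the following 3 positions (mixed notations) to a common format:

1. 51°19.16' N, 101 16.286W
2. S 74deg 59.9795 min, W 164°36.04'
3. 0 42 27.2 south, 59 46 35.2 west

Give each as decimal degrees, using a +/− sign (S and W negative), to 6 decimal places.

1. 51.319333, -101.271433
2. -74.999658, -164.600667
3. -0.707556, -59.776444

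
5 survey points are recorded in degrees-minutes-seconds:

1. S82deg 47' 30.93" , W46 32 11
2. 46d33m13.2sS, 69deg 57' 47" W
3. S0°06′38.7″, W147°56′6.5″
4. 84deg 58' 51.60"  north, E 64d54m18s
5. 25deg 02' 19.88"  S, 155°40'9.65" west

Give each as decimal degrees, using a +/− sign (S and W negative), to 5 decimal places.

Point 1:
  φ: 82° + 47/60 + 30.93/3600 = 82 + 0.783333 + 0.008592 = 82.791925
  hemisphere S, so the sign is −
  Longitude: 32′ + 11″ = 32.18333′; 46 + 32.18333/60 = 46.536389
  W → negative
Point 2:
  φ: 46 + 33/60 + 13.2/3600 = 46.553667
  S ⇒ negate
  Lon: 69 + 57/60 + 47/3600 = 69.963056
  W ⇒ negate
Point 3:
  Lat: 0° + 6/60 + 38.7/3600 = 0 + 0.100000 + 0.010750 = 0.110750
  S ⇒ negate
  Lon: 56′ + 6.5″ = 56.10833′; 147 + 56.10833/60 = 147.935139
  hemisphere W, so the sign is −
Point 4:
  Latitude: 58′ + 51.6″ = 58.86000′; 84 + 58.86000/60 = 84.981000
  N → positive
  Longitude: 64 + 54/60 + 18/3600 = 64.905000
  E → positive
Point 5:
  Lat: 25° + 2/60 + 19.88/3600 = 25 + 0.033333 + 0.005522 = 25.038856
  hemisphere S, so the sign is −
  λ: 155° + 40/60 + 9.65/3600 = 155 + 0.666667 + 0.002681 = 155.669347
  W → negative

1. -82.79193, -46.53639
2. -46.55367, -69.96306
3. -0.11075, -147.93514
4. 84.98100, 64.90500
5. -25.03886, -155.66935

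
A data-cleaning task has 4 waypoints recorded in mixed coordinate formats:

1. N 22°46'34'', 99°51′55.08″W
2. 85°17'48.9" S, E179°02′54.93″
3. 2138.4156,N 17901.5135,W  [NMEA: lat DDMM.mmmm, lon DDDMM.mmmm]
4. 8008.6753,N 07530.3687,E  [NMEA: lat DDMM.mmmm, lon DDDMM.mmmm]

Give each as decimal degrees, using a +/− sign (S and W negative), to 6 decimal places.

1. 22.776111, -99.865300
2. -85.296917, 179.048592
3. 21.640260, -179.025225
4. 80.144588, 75.506145

Point 1:
  φ: 46′ + 34″ = 46.56667′; 22 + 46.56667/60 = 22.7761111
  N ⇒ keep positive
  Longitude: 51′ + 55.08″ = 51.91800′; 99 + 51.91800/60 = 99.8653000
  W ⇒ negate
Point 2:
  φ: 85° + 17/60 + 48.9/3600 = 85 + 0.283333 + 0.013583 = 85.2969167
  hemisphere S, so the sign is −
  Lon: 179° + 2/60 + 54.93/3600 = 179 + 0.033333 + 0.015258 = 179.0485917
  E ⇒ keep positive
Point 3:
  Lat: split at 2 digits → 21° and 38.4156′; 21 + 38.4156/60 = 21.6402600
  N ⇒ keep positive
  λ: split at 3 digits → 179° and 1.5135′; 179 + 1.5135/60 = 179.0252250
  W ⇒ negate
Point 4:
  Lat: degrees = first 2 digits = 80, minutes = 8.6753; 80 + 8.6753/60 = 80.1445883
  N → positive
  Longitude: degrees = first 3 digits = 75, minutes = 30.3687; 75 + 30.3687/60 = 75.5061450
  E ⇒ keep positive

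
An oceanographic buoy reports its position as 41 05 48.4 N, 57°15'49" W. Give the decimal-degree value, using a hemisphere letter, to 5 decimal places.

41.09678° N, 57.26361° W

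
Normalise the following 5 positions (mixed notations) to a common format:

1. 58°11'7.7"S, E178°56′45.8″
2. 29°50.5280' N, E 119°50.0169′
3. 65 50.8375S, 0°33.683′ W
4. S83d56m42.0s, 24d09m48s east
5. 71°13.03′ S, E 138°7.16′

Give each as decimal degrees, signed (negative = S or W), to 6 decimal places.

Point 1:
  Latitude: 11′ + 7.7″ = 11.12833′; 58 + 11.12833/60 = 58.1854722
  S → negative
  λ: 178 + 56/60 + 45.8/3600 = 178.9460556
  E → positive
Point 2:
  Latitude: 50.528′ = 0.842133°; total 29.8421333
  N → positive
  λ: 119 + 50.0169/60 = 119.8336150
  E ⇒ keep positive
Point 3:
  Latitude: 65 + 50.8375/60 = 65.8472917
  S ⇒ negate
  Longitude: 0 + 33.683/60 = 0.5613833
  W ⇒ negate
Point 4:
  φ: 83° + 56/60 + 42/3600 = 83 + 0.933333 + 0.011667 = 83.9450000
  hemisphere S, so the sign is −
  Longitude: 24 + 9/60 + 48/3600 = 24.1633333
  E → positive
Point 5:
  φ: 71 + 13.03/60 = 71.2171667
  S → negative
  λ: 7.16′ = 0.119333°; total 138.1193333
  E ⇒ keep positive

1. -58.185472, 178.946056
2. 29.842133, 119.833615
3. -65.847292, -0.561383
4. -83.945000, 24.163333
5. -71.217167, 138.119333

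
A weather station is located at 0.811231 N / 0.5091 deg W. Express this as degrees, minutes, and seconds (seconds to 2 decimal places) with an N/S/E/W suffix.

0°48′40.43″ N, 0°30′32.76″ W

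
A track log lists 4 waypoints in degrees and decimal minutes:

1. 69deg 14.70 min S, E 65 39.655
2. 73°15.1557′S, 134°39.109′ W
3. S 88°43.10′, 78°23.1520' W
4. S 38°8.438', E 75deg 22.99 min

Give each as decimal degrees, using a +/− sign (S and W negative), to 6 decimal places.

1. -69.245000, 65.660917
2. -73.252595, -134.651817
3. -88.718333, -78.385867
4. -38.140633, 75.383167

Point 1:
  Latitude: 14.7′ = 0.245000°; total 69.2450000
  hemisphere S, so the sign is −
  λ: 39.655′ = 0.660917°; total 65.6609167
  E → positive
Point 2:
  Lat: 15.1557′ = 0.252595°; total 73.2525950
  S ⇒ negate
  λ: 134 + 39.109/60 = 134.6518167
  W ⇒ negate
Point 3:
  Latitude: 88 + 43.1/60 = 88.7183333
  S → negative
  Longitude: 23.152′ = 0.385867°; total 78.3858667
  W ⇒ negate
Point 4:
  Lat: 38 + 8.438/60 = 38.1406333
  S ⇒ negate
  Lon: 22.99′ = 0.383167°; total 75.3831667
  E → positive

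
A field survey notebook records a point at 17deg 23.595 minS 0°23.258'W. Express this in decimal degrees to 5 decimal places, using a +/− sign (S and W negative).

Lat: 17 + 23.595/60 = 17.393250
S ⇒ negate
λ: 0 + 23.258/60 = 0.387633
hemisphere W, so the sign is −

-17.39325, -0.38763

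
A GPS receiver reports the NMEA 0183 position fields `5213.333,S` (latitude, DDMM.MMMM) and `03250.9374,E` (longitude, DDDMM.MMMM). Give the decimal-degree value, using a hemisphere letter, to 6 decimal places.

φ: degrees = first 2 digits = 52, minutes = 13.333; 52 + 13.333/60 = 52.2222167
λ: split at 3 digits → 032° and 50.9374′; 32 + 50.9374/60 = 32.8489567

52.222217° S, 32.848957° E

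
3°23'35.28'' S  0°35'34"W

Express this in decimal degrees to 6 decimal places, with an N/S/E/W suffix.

3.393133° S, 0.592778° W

Lat: 3 + 23/60 + 35.28/3600 = 3.3931333
Lon: 0 + 35/60 + 34/3600 = 0.5927778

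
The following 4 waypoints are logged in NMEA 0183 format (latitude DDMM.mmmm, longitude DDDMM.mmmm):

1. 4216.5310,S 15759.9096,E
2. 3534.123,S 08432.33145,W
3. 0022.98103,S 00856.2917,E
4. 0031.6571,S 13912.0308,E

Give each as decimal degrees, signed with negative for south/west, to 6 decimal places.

1. -42.275517, 157.998493
2. -35.568717, -84.538858
3. -0.383017, 8.938195
4. -0.527618, 139.200513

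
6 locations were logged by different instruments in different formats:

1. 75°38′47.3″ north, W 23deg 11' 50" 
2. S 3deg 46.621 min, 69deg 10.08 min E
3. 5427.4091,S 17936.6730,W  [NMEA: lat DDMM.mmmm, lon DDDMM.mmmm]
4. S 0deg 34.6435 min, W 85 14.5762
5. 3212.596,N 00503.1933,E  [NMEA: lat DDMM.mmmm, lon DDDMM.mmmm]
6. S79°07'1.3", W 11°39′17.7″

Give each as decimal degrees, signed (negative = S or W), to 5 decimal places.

Point 1:
  φ: 75° + 38/60 + 47.3/3600 = 75 + 0.633333 + 0.013139 = 75.646472
  N ⇒ keep positive
  Longitude: 23° + 11/60 + 50/3600 = 23 + 0.183333 + 0.013889 = 23.197222
  hemisphere W, so the sign is −
Point 2:
  Lat: 46.621′ = 0.777017°; total 3.777017
  hemisphere S, so the sign is −
  λ: 10.08′ = 0.168000°; total 69.168000
  E ⇒ keep positive
Point 3:
  φ: degrees = first 2 digits = 54, minutes = 27.4091; 54 + 27.4091/60 = 54.456818
  hemisphere S, so the sign is −
  λ: split at 3 digits → 179° and 36.673′; 179 + 36.673/60 = 179.611217
  W → negative
Point 4:
  Latitude: 34.6435′ = 0.577392°; total 0.577392
  S ⇒ negate
  λ: 14.5762′ = 0.242937°; total 85.242937
  hemisphere W, so the sign is −
Point 5:
  Latitude: split at 2 digits → 32° and 12.596′; 32 + 12.596/60 = 32.209933
  N → positive
  Longitude: split at 3 digits → 005° and 3.1933′; 5 + 3.1933/60 = 5.053222
  E ⇒ keep positive
Point 6:
  φ: 79° + 7/60 + 1.3/3600 = 79 + 0.116667 + 0.000361 = 79.117028
  hemisphere S, so the sign is −
  Lon: 11 + 39/60 + 17.7/3600 = 11.654917
  W → negative

1. 75.64647, -23.19722
2. -3.77702, 69.16800
3. -54.45682, -179.61122
4. -0.57739, -85.24294
5. 32.20993, 5.05322
6. -79.11703, -11.65492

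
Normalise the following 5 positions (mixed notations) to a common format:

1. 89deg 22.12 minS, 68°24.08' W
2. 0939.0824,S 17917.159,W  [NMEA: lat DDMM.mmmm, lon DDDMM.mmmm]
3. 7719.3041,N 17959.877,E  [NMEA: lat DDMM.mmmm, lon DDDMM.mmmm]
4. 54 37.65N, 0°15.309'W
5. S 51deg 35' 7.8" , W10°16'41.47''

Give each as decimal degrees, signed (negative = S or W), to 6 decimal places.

Point 1:
  Latitude: 22.12′ = 0.368667°; total 89.3686667
  S → negative
  Lon: 68 + 24.08/60 = 68.4013333
  W → negative
Point 2:
  Latitude: split at 2 digits → 09° and 39.0824′; 9 + 39.0824/60 = 9.6513733
  S ⇒ negate
  Longitude: degrees = first 3 digits = 179, minutes = 17.159; 179 + 17.159/60 = 179.2859833
  hemisphere W, so the sign is −
Point 3:
  φ: split at 2 digits → 77° and 19.3041′; 77 + 19.3041/60 = 77.3217350
  N ⇒ keep positive
  λ: degrees = first 3 digits = 179, minutes = 59.877; 179 + 59.877/60 = 179.9979500
  E ⇒ keep positive
Point 4:
  Lat: 37.65′ = 0.627500°; total 54.6275000
  N ⇒ keep positive
  Lon: 15.309′ = 0.255150°; total 0.2551500
  hemisphere W, so the sign is −
Point 5:
  Lat: 51° + 35/60 + 7.8/3600 = 51 + 0.583333 + 0.002167 = 51.5855000
  S → negative
  Lon: 10 + 16/60 + 41.47/3600 = 10.2781861
  W ⇒ negate

1. -89.368667, -68.401333
2. -9.651373, -179.285983
3. 77.321735, 179.997950
4. 54.627500, -0.255150
5. -51.585500, -10.278186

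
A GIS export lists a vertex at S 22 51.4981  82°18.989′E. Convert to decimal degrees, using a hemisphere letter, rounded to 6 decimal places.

Latitude: 22 + 51.4981/60 = 22.8583017
λ: 82 + 18.989/60 = 82.3164833

22.858302° S, 82.316483° E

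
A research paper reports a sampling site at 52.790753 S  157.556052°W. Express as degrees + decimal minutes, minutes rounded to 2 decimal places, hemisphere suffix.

Latitude: fractional part 0.790753 → 47.4452 minutes
Longitude: 157° + 0.556052 × 60 = 157° 33.3631′

52° 47.45′ S, 157° 33.36′ W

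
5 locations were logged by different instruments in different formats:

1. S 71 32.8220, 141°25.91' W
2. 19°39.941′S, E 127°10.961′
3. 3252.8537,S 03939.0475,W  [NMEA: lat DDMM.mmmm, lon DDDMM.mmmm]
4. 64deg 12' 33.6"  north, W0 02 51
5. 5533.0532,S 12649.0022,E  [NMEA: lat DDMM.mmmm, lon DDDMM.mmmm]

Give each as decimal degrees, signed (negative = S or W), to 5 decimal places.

Point 1:
  φ: 32.822′ = 0.547033°; total 71.547033
  S → negative
  Lon: 25.91′ = 0.431833°; total 141.431833
  W ⇒ negate
Point 2:
  Latitude: 19 + 39.941/60 = 19.665683
  S → negative
  Longitude: 127 + 10.961/60 = 127.182683
  E ⇒ keep positive
Point 3:
  Lat: split at 2 digits → 32° and 52.8537′; 32 + 52.8537/60 = 32.880895
  hemisphere S, so the sign is −
  Longitude: degrees = first 3 digits = 39, minutes = 39.0475; 39 + 39.0475/60 = 39.650792
  hemisphere W, so the sign is −
Point 4:
  Latitude: 12′ + 33.6″ = 12.56000′; 64 + 12.56000/60 = 64.209333
  N → positive
  Longitude: 2′ + 51″ = 2.85000′; 0 + 2.85000/60 = 0.047500
  W ⇒ negate
Point 5:
  Lat: degrees = first 2 digits = 55, minutes = 33.0532; 55 + 33.0532/60 = 55.550887
  hemisphere S, so the sign is −
  Longitude: degrees = first 3 digits = 126, minutes = 49.0022; 126 + 49.0022/60 = 126.816703
  E ⇒ keep positive

1. -71.54703, -141.43183
2. -19.66568, 127.18268
3. -32.88090, -39.65079
4. 64.20933, -0.04750
5. -55.55089, 126.81670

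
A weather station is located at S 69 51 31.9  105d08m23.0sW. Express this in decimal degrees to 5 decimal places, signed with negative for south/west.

-69.85886, -105.13972

φ: 69 + 51/60 + 31.9/3600 = 69.858861
S → negative
λ: 105 + 8/60 + 23/3600 = 105.139722
W ⇒ negate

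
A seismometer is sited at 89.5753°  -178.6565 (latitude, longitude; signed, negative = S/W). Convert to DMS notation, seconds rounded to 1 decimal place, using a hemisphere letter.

Lat: whole degrees 89; 34.51800′ → 34′ and 31.080″
Longitude is negative → W; |value| = 178.656500
λ: whole degrees 178; 39.39000′ → 39′ and 23.400″

89°34′31.1″ N, 178°39′23.4″ W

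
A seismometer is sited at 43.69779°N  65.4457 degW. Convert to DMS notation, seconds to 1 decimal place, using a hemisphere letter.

Latitude: 0.697790° → 41.86740′; 0.86740 × 60 = 52.044″
λ: whole degrees 65; 26.74200′ → 26′ and 44.520″

43°41′52.0″ N, 65°26′44.5″ W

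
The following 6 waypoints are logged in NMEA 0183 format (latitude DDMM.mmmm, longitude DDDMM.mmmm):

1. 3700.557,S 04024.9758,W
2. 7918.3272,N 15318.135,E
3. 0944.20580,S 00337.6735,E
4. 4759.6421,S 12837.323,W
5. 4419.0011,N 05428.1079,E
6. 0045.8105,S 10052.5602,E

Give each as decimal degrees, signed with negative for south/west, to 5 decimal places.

1. -37.00928, -40.41626
2. 79.30545, 153.30225
3. -9.73676, 3.62789
4. -47.99404, -128.62205
5. 44.31669, 54.46847
6. -0.76351, 100.87600

Point 1:
  φ: split at 2 digits → 37° and 0.557′; 37 + 0.557/60 = 37.009283
  hemisphere S, so the sign is −
  Lon: split at 3 digits → 040° and 24.9758′; 40 + 24.9758/60 = 40.416263
  hemisphere W, so the sign is −
Point 2:
  Lat: split at 2 digits → 79° and 18.3272′; 79 + 18.3272/60 = 79.305453
  N ⇒ keep positive
  Longitude: split at 3 digits → 153° and 18.135′; 153 + 18.135/60 = 153.302250
  E ⇒ keep positive
Point 3:
  Latitude: split at 2 digits → 09° and 44.2058′; 9 + 44.2058/60 = 9.736763
  S → negative
  Lon: degrees = first 3 digits = 3, minutes = 37.6735; 3 + 37.6735/60 = 3.627892
  E → positive
Point 4:
  φ: degrees = first 2 digits = 47, minutes = 59.6421; 47 + 59.6421/60 = 47.994035
  hemisphere S, so the sign is −
  λ: degrees = first 3 digits = 128, minutes = 37.323; 128 + 37.323/60 = 128.622050
  W ⇒ negate
Point 5:
  Lat: split at 2 digits → 44° and 19.0011′; 44 + 19.0011/60 = 44.316685
  N → positive
  Lon: split at 3 digits → 054° and 28.1079′; 54 + 28.1079/60 = 54.468465
  E → positive
Point 6:
  Lat: degrees = first 2 digits = 0, minutes = 45.8105; 0 + 45.8105/60 = 0.763508
  S → negative
  λ: degrees = first 3 digits = 100, minutes = 52.5602; 100 + 52.5602/60 = 100.876003
  E → positive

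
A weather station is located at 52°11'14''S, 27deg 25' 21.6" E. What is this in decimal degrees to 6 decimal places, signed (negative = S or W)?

Lat: 52 + 11/60 + 14/3600 = 52.1872222
hemisphere S, so the sign is −
Longitude: 27° + 25/60 + 21.6/3600 = 27 + 0.416667 + 0.006000 = 27.4226667
E → positive

-52.187222, 27.422667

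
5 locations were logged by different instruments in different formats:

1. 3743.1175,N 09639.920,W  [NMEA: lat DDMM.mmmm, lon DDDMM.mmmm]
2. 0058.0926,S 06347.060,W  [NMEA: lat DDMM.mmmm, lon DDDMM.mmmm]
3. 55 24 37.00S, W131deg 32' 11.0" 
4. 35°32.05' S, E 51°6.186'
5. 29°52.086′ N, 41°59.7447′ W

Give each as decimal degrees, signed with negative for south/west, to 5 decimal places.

1. 37.71863, -96.66533
2. -0.96821, -63.78433
3. -55.41028, -131.53639
4. -35.53417, 51.10310
5. 29.86810, -41.99575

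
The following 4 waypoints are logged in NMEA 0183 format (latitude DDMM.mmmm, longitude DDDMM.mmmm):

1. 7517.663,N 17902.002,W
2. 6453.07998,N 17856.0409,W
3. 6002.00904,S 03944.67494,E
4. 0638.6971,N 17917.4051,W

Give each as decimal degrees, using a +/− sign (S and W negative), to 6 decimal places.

1. 75.294383, -179.033367
2. 64.884666, -178.934015
3. -60.033484, 39.744582
4. 6.644952, -179.290085

Point 1:
  Lat: split at 2 digits → 75° and 17.663′; 75 + 17.663/60 = 75.2943833
  N ⇒ keep positive
  Longitude: split at 3 digits → 179° and 2.002′; 179 + 2.002/60 = 179.0333667
  W → negative
Point 2:
  Latitude: degrees = first 2 digits = 64, minutes = 53.07998; 64 + 53.07998/60 = 64.8846663
  N → positive
  Lon: degrees = first 3 digits = 178, minutes = 56.0409; 178 + 56.0409/60 = 178.9340150
  W → negative
Point 3:
  Lat: degrees = first 2 digits = 60, minutes = 2.00904; 60 + 2.00904/60 = 60.0334840
  S → negative
  Lon: degrees = first 3 digits = 39, minutes = 44.67494; 39 + 44.67494/60 = 39.7445823
  E ⇒ keep positive
Point 4:
  Lat: degrees = first 2 digits = 6, minutes = 38.6971; 6 + 38.6971/60 = 6.6449517
  N ⇒ keep positive
  λ: degrees = first 3 digits = 179, minutes = 17.4051; 179 + 17.4051/60 = 179.2900850
  hemisphere W, so the sign is −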